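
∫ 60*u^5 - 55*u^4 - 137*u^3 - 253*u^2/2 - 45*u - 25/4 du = 10*u^6 - 11*u^5 - 137*u^4/4 - 253*u^3/6 - 45*u^2/2 - 25*u/4 + C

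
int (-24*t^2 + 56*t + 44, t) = -8*t^3 + 28*t^2 + 44*t + C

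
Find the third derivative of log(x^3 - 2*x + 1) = (6*x^6 + 12*x^4 - 42*x^3 + 24*x^2 + 12*x - 10)/(x^9 - 6*x^7 + 3*x^6 + 12*x^5 - 12*x^4 - 5*x^3 + 12*x^2 - 6*x + 1)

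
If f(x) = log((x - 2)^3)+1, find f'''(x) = 6/(x^3 - 6*x^2 + 12*x - 8)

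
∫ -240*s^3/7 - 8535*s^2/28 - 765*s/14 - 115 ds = -60*s^4/7 - 2845*s^3/28 - 765*s^2/28 - 115*s + C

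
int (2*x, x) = x^2 + C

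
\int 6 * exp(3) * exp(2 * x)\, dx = 3*exp(2*x + 3) + C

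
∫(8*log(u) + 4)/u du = (2*log(u) + 1)^2 + C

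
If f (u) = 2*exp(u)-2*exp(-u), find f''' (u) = (2*exp(2*u) + 2)*exp(-u)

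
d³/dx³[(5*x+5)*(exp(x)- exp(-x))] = (5*x*exp(2*x) + 5*x + 20*exp(2*x) - 10)*exp(-x)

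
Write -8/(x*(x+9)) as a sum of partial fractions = 8/(9*(x + 9)) - 8/(9*x)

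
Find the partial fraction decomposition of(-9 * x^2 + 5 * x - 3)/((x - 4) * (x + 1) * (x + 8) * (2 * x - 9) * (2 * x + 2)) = -1302/(3025*(2*x - 9)) - 619/(29400*(x + 8)) + 7291/(296450*(x + 1)) - 17/(770*(x + 1)^2) + 127/(600*(x - 4))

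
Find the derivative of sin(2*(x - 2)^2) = 4*x*cos(2*x^2 - 8*x + 8) - 8*cos(2*x^2 - 8*x + 8)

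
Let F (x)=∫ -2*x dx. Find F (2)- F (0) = -4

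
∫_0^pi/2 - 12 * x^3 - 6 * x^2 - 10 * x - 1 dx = (-1 + 3*pi/2)*(-pi^3/8 - pi - pi^2/4 - 1) - 1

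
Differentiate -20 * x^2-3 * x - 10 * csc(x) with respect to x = -40*x + 10*cot(x)*csc(x) - 3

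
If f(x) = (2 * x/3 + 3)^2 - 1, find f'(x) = 8*x/9 + 4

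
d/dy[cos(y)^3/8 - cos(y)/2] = 3*sin(y)^3/8 + sin(y)/8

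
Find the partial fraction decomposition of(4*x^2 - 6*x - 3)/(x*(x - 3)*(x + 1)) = 7/(4*(x + 1)) + 5/(4*(x - 3)) + 1/x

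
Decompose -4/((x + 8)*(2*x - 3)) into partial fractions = -8/(19*(2*x - 3)) + 4/(19*(x + 8))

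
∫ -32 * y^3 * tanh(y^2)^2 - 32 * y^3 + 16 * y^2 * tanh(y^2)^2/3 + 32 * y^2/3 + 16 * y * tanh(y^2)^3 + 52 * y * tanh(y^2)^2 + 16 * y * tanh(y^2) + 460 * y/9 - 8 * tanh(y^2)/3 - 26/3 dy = 4*y^2 - 2*y/3 - 4*(-6*y^2 + y + 3*tanh(y^2) + 9)^2/9 - 2*tanh(y^2) + C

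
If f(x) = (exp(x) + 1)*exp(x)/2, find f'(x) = exp(2*x) + exp(x)/2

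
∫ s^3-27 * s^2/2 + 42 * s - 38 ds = s^4/4 - 9*s^3/2 + 21*s^2 - 38*s + C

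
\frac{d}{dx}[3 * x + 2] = 3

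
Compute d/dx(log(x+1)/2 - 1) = 1/(2*x + 2)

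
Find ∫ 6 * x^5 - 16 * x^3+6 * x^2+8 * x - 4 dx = x^6 - 4*x^4 + 2*x^3 + 4*x^2 - 4*x + C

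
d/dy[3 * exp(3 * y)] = 9*exp(3*y)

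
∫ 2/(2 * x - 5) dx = log(5 - 2*x) + C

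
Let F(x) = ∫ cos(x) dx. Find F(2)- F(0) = sin(2)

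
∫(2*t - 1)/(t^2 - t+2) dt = log(3*t^2 - 3*t + 6) + C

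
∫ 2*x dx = x^2 + C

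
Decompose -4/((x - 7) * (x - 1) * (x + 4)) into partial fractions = -4/(55*(x + 4)) + 2/(15*(x - 1)) - 2/(33*(x - 7))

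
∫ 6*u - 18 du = 3*u^2 - 18*u + C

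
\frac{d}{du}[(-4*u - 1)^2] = 32*u + 8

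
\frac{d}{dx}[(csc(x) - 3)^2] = 2*(3 - 1/sin(x))*cos(x)/sin(x)^2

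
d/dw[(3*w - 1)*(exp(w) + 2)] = 3*w*exp(w) + 2*exp(w) + 6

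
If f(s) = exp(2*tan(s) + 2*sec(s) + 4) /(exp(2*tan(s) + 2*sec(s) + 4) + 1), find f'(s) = 2*(sin(s) + 1)*exp(4)*exp(2/cos(s))*exp(2*tan(s))/((exp(4)*exp(2/cos(s))*exp(2*tan(s)) + 1)^2*cos(s)^2)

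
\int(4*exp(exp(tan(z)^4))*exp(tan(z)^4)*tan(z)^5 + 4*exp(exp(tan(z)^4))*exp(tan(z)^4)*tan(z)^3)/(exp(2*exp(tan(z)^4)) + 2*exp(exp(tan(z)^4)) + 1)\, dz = exp(exp(tan(z)^4))/(exp(exp(tan(z)^4)) + 1) + C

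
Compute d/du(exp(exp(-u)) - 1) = -exp(-u + exp(-u))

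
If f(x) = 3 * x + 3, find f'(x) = 3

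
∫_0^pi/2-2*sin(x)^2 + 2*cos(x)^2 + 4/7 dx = 2*pi/7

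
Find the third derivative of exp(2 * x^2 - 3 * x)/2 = 32*x^3*exp(2*x^2 - 3*x) - 72*x^2*exp(2*x^2 - 3*x) + 78*x*exp(2*x^2 - 3*x) - 63*exp(2*x^2 - 3*x)/2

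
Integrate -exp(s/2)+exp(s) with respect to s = (exp(s/2) - 1)^2 + C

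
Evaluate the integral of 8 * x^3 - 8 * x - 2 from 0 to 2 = 12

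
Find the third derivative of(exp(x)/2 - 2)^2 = 2*exp(2*x) - 2*exp(x)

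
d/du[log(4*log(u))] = 1/(u*log(u))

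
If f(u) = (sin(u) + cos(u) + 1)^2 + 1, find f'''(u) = -8*cos(2*u) - 2*sqrt(2)*cos(u + pi/4)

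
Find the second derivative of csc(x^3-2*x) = (-9*x^4 + 18*x^4/sin(x*(x^2 - 2))^2 + 12*x^2 - 24*x^2/sin(x*(x^2 - 2))^2 - 6*x*cos(x*(x^2 - 2))/sin(x*(x^2 - 2)) - 4 + 8/sin(x*(x^2 - 2))^2)/sin(x*(x^2 - 2))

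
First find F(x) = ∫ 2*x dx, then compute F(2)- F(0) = 4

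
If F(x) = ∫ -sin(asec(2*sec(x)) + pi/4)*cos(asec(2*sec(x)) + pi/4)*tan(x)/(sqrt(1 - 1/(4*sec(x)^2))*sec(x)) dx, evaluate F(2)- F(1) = -cos(pi/4 + asec(2*sec(1)))^2 + cos(pi/4 + asec(2*sec(2)))^2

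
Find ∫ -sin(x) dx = cos(x) + C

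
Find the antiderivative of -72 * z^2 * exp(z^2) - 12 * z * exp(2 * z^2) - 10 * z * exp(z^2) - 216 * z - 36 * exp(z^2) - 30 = -30*z - 3*(6*z + exp(z^2))^2 - 5*exp(z^2) + C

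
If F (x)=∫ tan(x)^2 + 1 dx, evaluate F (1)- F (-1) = 2*tan(1)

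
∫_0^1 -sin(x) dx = -1 + cos(1)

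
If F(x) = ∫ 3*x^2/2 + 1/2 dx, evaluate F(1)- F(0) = 1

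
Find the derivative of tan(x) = cos(x)^(-2)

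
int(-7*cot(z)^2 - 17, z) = -10*z + 7*cot(z) + C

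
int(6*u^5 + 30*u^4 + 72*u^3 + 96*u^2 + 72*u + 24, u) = u^6 + 6*u^5 + 18*u^4 + 32*u^3 + 36*u^2 + 24*u + C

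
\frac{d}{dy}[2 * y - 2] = 2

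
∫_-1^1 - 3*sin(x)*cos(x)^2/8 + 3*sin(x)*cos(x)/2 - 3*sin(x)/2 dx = 0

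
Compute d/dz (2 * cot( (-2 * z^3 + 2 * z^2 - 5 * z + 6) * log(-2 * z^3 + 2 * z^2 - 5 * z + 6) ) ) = 2*(6*z^2*log(-2*z^3 + 2*z^2 - 5*z + 6) + 6*z^2 - 4*z*log(-2*z^3 + 2*z^2 - 5*z + 6) - 4*z + 5*log(-2*z^3 + 2*z^2 - 5*z + 6) + 5)/sin((2*z^3 - 2*z^2 + 5*z - 6)*log(-2*z^3 + 2*z^2 - 5*z + 6))^2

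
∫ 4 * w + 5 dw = 2*w^2 + 5*w + C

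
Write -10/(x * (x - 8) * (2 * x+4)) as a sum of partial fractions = -1/(4*(x + 2)) - 1/(16*(x - 8)) + 5/(16*x)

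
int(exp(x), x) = exp(x) + C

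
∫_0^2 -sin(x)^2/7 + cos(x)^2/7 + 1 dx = sin(4)/14 + 2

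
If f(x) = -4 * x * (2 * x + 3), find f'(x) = -16*x - 12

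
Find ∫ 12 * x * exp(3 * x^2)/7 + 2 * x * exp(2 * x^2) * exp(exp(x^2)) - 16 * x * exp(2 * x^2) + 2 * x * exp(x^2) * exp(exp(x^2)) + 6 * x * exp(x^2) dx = (2*exp(2*x^2)/7 - 4*exp(x^2) + exp(exp(x^2)) + 3)*exp(x^2) + C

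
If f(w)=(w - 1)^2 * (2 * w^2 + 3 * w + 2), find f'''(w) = 48*w - 6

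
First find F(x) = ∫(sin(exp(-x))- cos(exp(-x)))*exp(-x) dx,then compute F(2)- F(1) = sqrt(2)*(-sin(exp(-1) + pi/4) + sin(exp(-2) + pi/4))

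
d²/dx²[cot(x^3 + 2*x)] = 2*(9*x^4*cos(x*(x^2 + 2))/sin(x*(x^2 + 2)) + 12*x^2*cos(x*(x^2 + 2))/sin(x*(x^2 + 2)) - 3*x + 4*cos(x*(x^2 + 2))/sin(x*(x^2 + 2)))/sin(x*(x^2 + 2))^2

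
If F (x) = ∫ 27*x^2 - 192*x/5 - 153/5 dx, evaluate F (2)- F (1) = -126/5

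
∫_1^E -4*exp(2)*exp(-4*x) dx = -exp(-2) + exp(2 - 4*E)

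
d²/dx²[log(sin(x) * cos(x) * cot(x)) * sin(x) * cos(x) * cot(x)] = -4*log(cos(x)^2)*cos(x)^2 + 2*log(cos(x)^2) - 8*cos(x)^2 + 6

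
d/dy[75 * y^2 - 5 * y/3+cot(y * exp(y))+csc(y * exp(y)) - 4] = -y*exp(y)*cos(y*exp(y))/sin(y*exp(y))^2 - y*exp(y)/sin(y*exp(y))^2 + 150*y - exp(y)*cos(y*exp(y))/sin(y*exp(y))^2 - exp(y)/sin(y*exp(y))^2 - 5/3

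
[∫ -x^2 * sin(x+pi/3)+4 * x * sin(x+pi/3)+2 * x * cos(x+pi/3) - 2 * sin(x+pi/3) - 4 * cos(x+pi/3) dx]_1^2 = cos(1 + pi/3) - 2*cos(pi/3 + 2)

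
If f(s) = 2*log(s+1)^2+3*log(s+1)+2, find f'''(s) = (8*log(s + 1) - 6)/(s^3 + 3*s^2 + 3*s + 1)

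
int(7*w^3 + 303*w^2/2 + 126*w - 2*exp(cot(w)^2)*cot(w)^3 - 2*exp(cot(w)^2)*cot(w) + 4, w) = (7*w + 6)*(w^3 + 28*w^2 + 12*w - 8)/4 + exp(cot(w)^2) + C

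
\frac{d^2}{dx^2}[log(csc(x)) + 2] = sin(x)^(-2)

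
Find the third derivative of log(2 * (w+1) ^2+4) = (4*w^3 + 12*w^2 - 12*w - 20)/(w^6 + 6*w^5 + 21*w^4 + 44*w^3 + 63*w^2 + 54*w + 27)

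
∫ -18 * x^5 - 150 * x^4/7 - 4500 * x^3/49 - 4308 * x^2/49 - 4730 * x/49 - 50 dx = -3*x^6 - 30*x^5/7 - 1125*x^4/49 - 1436*x^3/49 - 2365*x^2/49 - 50*x + C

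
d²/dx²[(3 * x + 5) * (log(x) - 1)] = (3*x - 5)/x^2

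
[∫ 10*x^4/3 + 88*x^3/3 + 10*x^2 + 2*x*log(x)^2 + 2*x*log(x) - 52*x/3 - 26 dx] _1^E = exp(2) + 40/3 + (-5 + exp(2)/3 + 3*E)*(-2 + 4*E + 4*exp(2) + 2*exp(3))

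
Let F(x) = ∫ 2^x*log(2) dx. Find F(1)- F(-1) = 3/2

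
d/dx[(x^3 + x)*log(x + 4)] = (3*x^3*log(x + 4) + x^3 + 12*x^2*log(x + 4) + x*log(x + 4) + x + 4*log(x + 4))/(x + 4)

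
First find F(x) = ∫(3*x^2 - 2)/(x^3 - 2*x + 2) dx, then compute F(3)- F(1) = log(23)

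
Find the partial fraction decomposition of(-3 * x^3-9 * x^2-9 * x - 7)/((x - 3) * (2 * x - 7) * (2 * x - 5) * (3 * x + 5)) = 6/(775*(3*x + 5)) - 1061/(100*(2*x - 5)) - 2219/(124*(2*x - 7)) + 14/(x - 3)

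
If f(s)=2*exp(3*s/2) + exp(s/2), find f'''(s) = 27*exp(3*s/2)/4 + exp(s/2)/8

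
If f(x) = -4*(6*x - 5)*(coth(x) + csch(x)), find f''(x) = (-48*x*cosh(x) - 12*x*cosh(2*x) - 36*x + 48*sinh(x) + 24*sinh(2*x) + 40*cosh(x) + 10*cosh(2*x) + 30)/sinh(x)^3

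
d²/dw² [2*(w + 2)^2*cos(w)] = -2*w^2*cos(w) - 8*w*sin(w) - 8*w*cos(w) - 16*sin(w) - 4*cos(w)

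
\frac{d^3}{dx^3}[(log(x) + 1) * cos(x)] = (x^3*log(x)*sin(x) + x^3*sin(x) - 3*x^2*cos(x) + 3*x*sin(x) + 2*cos(x))/x^3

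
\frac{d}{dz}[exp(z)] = exp(z)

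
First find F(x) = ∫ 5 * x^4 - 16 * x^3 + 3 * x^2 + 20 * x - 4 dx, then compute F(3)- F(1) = 20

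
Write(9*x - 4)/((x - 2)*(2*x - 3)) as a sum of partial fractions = -19/(2*x - 3) + 14/(x - 2)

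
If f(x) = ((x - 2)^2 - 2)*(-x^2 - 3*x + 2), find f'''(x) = 6 - 24*x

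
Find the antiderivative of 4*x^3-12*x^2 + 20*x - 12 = x^4 - 4*x^3 + 10*x^2 - 12*x + C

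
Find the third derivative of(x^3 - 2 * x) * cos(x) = x^3*sin(x) - 9*x^2*cos(x) - 20*x*sin(x) + 12*cos(x)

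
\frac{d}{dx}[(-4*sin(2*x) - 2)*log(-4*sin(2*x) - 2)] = -8*(log(-(2*sin(2*x) + 1)) + log(2) + 1)*cos(2*x)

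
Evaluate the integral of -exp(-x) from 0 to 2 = -1 + exp(-2)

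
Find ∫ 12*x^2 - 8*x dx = 4*x^3 - 4*x^2 + C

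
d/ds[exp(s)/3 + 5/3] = exp(s)/3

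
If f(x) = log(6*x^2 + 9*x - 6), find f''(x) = (-8*x^2 - 12*x - 17)/(4*x^4 + 12*x^3 + x^2 - 12*x + 4)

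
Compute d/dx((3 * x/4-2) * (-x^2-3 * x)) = -9*x^2/4 - x/2 + 6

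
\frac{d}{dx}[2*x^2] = 4*x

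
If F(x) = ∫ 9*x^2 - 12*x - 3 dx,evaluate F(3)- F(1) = 24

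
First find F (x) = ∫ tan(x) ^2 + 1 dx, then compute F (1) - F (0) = tan(1)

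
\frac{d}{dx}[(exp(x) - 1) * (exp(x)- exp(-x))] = (2*exp(3*x) - exp(2*x) - 1)*exp(-x)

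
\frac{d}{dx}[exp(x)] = exp(x)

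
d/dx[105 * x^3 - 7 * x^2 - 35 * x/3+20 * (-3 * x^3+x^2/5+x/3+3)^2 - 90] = 1080*x^5 - 120*x^4 - 784*x^3/5 - 757*x^2 + 346*x/9 + 85/3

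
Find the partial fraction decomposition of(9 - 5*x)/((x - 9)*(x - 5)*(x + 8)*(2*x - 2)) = -49/(3978*(x + 8)) + 1/(144*(x - 1)) + 1/(26*(x - 5)) - 9/(272*(x - 9))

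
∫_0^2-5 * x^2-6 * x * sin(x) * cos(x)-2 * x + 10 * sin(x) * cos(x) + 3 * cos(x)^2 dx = -37/3 + cos(2)^2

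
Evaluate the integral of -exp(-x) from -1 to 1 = -E + exp(-1)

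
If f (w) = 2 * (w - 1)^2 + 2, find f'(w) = 4*w - 4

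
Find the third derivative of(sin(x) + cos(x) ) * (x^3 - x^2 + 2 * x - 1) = x^3*sin(x) - x^3*cos(x) - 10*x^2*sin(x) - 8*x^2*cos(x) - 10*x*sin(x) + 22*x*cos(x) + 5*sin(x) - 5*cos(x)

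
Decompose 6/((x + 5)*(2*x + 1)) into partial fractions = 4/(3*(2*x + 1)) - 2/(3*(x + 5))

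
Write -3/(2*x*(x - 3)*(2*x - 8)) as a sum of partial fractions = 1/(4*(x - 3)) - 3/(16*(x - 4)) - 1/(16*x)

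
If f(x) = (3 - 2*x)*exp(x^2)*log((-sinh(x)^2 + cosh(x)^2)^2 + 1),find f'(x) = -4*x^2*exp(x^2)*log(2) + 6*x*exp(x^2)*log(2) - 2*exp(x^2)*log(2)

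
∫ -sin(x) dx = cos(x) + C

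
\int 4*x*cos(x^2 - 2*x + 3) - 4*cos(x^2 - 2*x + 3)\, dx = 2*sin((x - 1)^2 + 2) + C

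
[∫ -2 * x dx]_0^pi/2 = -pi^2/4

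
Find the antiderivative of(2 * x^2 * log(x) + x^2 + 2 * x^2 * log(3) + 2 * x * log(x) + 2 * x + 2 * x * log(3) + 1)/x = (x + 1)^2*log(3*x) + C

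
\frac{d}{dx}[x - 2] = 1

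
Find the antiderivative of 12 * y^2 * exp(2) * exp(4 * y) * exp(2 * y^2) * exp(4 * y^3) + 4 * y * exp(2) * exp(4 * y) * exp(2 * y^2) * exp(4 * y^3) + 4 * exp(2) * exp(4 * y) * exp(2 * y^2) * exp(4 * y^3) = exp(4*y^3 + 2*y^2 + 4*y + 2) + C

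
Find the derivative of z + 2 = 1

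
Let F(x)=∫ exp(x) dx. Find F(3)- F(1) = -E + exp(3)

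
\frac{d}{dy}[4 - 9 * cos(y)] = 9*sin(y)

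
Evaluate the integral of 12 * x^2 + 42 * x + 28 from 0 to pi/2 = -10 + (-2 + (pi/2 + 2)^2)*(5 + 2*pi)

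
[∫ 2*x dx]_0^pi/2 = pi^2/4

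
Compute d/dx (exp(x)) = exp(x)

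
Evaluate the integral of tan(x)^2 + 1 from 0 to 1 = tan(1)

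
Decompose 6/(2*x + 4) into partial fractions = 3/(x + 2)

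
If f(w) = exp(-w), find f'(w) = -exp(-w)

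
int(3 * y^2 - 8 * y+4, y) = y^3 - 4*y^2 + 4*y + C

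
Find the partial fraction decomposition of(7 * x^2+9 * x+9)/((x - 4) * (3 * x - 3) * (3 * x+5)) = 121/(408*(3*x + 5)) - 25/(72*(x - 1)) + 157/(153*(x - 4))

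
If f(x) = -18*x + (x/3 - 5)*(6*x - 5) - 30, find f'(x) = 4*x - 149/3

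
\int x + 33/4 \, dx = x^2/2 + 33*x/4 + C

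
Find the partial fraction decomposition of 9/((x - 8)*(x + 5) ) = -9/(13*(x + 5)) + 9/(13*(x - 8))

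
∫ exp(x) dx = exp(x) + C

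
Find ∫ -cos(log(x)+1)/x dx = -sin(log(x) + 1) + C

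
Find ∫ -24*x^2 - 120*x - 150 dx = -8*x^3 - 60*x^2 - 150*x + C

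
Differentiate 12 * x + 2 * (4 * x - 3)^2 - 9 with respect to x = 64*x - 36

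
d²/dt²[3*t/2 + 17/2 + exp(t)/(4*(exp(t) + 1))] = (-exp(2*t) + exp(t))/(4*exp(3*t) + 12*exp(2*t) + 12*exp(t) + 4)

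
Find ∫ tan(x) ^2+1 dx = tan(x) + C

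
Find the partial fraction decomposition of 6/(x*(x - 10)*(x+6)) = 1/(16*(x + 6)) + 3/(80*(x - 10)) - 1/(10*x)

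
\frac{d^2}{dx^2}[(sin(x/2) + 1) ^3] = 3*(2 - 3*sin(x/2))*(sin(x/2) + 1)^2/4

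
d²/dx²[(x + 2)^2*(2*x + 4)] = 12*x + 24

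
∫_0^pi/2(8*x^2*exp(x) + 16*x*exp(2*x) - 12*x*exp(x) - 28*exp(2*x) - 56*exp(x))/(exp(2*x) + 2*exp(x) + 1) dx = -4*(-pi^2/2 + 7 + 7*pi/2)*exp(pi/2)/(1 + exp(pi/2)) + 14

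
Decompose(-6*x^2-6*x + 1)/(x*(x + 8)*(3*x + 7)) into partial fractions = 159/(119*(3*x + 7)) - 335/(136*(x + 8)) + 1/(56*x)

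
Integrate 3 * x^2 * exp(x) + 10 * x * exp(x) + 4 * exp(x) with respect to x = x*(3*x + 4)*exp(x) + C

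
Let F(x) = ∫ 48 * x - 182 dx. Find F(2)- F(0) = -268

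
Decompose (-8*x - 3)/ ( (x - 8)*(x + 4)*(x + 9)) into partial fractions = 69/(85*(x + 9)) - 29/(60*(x + 4)) - 67/(204*(x - 8))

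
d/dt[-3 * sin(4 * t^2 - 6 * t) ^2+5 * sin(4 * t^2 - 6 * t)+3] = -48*t*sin(4*t^2 - 6*t)*cos(4*t^2 - 6*t) + 40*t*cos(4*t^2 - 6*t) + 36*sin(4*t^2 - 6*t)*cos(4*t^2 - 6*t) - 30*cos(4*t^2 - 6*t)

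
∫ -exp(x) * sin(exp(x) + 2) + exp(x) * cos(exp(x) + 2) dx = sqrt(2)*sin(exp(x) + pi/4 + 2) + C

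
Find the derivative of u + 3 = 1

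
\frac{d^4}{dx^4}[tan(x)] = 24*tan(x)^5 + 40*tan(x)^3 + 16*tan(x)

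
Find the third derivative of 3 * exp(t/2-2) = 3*exp(t/2 - 2)/8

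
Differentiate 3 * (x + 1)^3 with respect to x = 9*x^2 + 18*x + 9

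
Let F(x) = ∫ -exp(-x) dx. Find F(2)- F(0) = -1 + exp(-2)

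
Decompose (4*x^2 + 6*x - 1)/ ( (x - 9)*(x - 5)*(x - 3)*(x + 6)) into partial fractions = -107/(1485*(x + 6)) + 53/(108*(x - 3)) - 129/(88*(x - 5)) + 377/(360*(x - 9))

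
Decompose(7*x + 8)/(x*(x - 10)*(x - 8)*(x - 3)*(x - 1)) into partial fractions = -5/(42*(x - 1)) + 29/(210*(x - 3)) - 4/(35*(x - 8)) + 13/(210*(x - 10)) + 1/(30*x)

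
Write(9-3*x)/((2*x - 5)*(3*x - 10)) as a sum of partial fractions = -3/(5*(3*x - 10)) - 3/(5*(2*x - 5))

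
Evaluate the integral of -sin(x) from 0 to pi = -2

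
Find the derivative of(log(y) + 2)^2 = (2*log(y) + 4)/y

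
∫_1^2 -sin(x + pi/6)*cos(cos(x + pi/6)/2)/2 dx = sin(cos(pi/6 + 2)/2) - sin(cos(pi/6 + 1)/2)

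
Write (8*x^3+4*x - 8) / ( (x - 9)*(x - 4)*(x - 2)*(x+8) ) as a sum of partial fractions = 517/(255*(x + 8)) + 16/(35*(x - 2)) - 13/(3*(x - 4)) + 1172/(119*(x - 9))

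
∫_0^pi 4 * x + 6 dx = 6*pi + 2*pi^2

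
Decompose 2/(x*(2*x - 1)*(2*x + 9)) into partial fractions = 2/(45*(2*x + 9)) + 2/(5*(2*x - 1)) - 2/(9*x)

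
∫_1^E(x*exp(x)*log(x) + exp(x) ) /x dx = exp(E)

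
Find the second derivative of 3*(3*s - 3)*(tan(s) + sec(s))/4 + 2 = 9*(2*s*sin(s)/cos(s)^2 - s + 2*s/cos(s)^2 + 2*sin(s)/cos(s) + 1 + 2*sqrt(2)*cos(s + pi/4)/cos(s)^2 - 2/cos(s)^2)/(4*cos(s))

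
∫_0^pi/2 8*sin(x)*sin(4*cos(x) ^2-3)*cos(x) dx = cos(3) - cos(1)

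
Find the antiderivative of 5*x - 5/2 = 5*x^2/2 - 5*x/2 + C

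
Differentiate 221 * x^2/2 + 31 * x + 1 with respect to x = 221*x + 31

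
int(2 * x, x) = x^2 + C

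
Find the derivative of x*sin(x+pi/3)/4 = x*cos(x + pi/3)/4 + sin(x + pi/3)/4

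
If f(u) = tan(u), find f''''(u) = 24*tan(u)^5 + 40*tan(u)^3 + 16*tan(u)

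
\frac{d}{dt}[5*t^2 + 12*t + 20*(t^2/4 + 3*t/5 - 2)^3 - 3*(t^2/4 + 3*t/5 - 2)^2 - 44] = 15*t^5/8 + 45*t^4/4 - 183*t^3/20 - 4887*t^2/50 + 1186*t/25 + 816/5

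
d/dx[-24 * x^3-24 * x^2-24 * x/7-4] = -72*x^2 - 48*x - 24/7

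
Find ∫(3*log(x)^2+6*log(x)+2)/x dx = (log(x) + 1)^3 - log(x) + C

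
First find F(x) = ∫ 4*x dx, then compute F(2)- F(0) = 8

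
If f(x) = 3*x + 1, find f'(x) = 3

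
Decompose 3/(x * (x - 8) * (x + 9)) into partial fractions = 1/(51*(x + 9)) + 3/(136*(x - 8)) - 1/(24*x)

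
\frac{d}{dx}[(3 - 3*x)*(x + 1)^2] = -9*x^2 - 6*x + 3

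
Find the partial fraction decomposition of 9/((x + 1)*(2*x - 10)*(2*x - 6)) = 3/(32*(x + 1)) - 9/(32*(x - 3)) + 3/(16*(x - 5))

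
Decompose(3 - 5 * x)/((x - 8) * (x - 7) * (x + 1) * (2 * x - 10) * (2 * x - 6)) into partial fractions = 1/(864*(x + 1)) + 3/(160*(x - 3)) - 11/(144*(x - 5)) + 1/(8*(x - 7)) - 37/(540*(x - 8))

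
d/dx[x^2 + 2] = 2*x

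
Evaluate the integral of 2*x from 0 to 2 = 4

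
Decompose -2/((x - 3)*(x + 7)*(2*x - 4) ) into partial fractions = -1/(90*(x + 7)) + 1/(9*(x - 2)) - 1/(10*(x - 3))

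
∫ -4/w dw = -4*log(w) + C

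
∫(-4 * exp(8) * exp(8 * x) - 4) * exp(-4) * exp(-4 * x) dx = -2*sinh(4*x + 4) + C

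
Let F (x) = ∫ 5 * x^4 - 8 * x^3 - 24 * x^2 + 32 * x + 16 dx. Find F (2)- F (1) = 9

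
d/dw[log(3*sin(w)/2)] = 1/tan(w)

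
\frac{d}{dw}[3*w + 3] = 3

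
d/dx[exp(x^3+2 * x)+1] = 3*x^2*exp(x^3 + 2*x) + 2*exp(x^3 + 2*x)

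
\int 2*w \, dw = w^2 + C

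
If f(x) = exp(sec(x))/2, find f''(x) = (sin(x)^2/(2*cos(x)^3) - 1/2 + cos(x)^(-2))*exp(1/cos(x))/cos(x)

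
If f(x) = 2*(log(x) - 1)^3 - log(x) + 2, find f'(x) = (6*log(x)^2 - 12*log(x) + 5)/x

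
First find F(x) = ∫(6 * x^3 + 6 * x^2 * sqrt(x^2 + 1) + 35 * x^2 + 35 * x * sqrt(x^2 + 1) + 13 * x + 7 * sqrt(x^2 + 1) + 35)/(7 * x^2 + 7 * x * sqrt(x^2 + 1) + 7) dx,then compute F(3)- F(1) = -log(1 + sqrt(2)) + log(3 + sqrt(10)) + 94/7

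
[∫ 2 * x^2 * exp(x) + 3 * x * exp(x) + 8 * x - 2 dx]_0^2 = 11 + 7*exp(2)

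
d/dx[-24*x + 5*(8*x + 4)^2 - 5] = 640*x + 296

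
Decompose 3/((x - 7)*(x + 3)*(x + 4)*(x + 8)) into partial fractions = -1/(100*(x + 8)) + 3/(44*(x + 4)) - 3/(50*(x + 3)) + 1/(550*(x - 7))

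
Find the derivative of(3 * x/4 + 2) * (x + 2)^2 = 9*x^2/4 + 10*x + 11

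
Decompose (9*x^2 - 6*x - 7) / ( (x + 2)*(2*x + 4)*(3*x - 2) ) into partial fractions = -63/(128*(3*x - 2)) + 213/(128*(x + 2)) - 41/(16*(x + 2)^2)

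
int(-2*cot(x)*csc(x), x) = 2*csc(x) + C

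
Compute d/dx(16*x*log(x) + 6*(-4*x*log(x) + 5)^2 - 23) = 192*x*log(x)^2 + 192*x*log(x) - 224*log(x) - 224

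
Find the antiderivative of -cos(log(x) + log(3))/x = -sin(log(3*x)) + C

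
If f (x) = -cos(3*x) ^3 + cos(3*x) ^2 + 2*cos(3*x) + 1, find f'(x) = -15*sin(3*x)/4 - 3*sin(6*x) + 9*sin(9*x)/4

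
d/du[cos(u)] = -sin(u)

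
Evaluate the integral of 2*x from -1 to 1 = 0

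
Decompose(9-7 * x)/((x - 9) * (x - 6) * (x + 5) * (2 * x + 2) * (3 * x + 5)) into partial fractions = -837/(14720*(3*x + 5)) + 1/(280*(x + 5)) + 1/(70*(x + 1)) + 1/(322*(x - 6)) - 9/(4480*(x - 9))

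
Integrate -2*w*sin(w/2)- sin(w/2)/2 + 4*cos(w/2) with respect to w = (4*w + 1)*cos(w/2) + C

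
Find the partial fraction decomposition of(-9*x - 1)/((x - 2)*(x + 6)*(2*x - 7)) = -130/(57*(2*x - 7)) + 53/(152*(x + 6)) + 19/(24*(x - 2))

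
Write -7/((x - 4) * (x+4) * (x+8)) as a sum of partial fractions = -7/(48*(x + 8)) + 7/(32*(x + 4)) - 7/(96*(x - 4))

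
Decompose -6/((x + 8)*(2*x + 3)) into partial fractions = -12/(13*(2*x + 3)) + 6/(13*(x + 8))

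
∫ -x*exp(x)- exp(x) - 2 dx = -x*(exp(x) + 2) + C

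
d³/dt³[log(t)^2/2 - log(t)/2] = (2*log(t) - 4)/t^3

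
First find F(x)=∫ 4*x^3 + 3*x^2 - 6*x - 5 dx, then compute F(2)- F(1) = 8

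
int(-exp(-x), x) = exp(-x) + C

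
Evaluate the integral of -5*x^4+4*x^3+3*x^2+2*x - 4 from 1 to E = (-1 + E)^3*(-exp(2) - 2*E - 2)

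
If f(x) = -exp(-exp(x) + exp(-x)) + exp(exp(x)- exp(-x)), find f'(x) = (exp(2*x) + exp(2*exp(x) - 2*exp(-x)) + exp(2*x + 2*exp(x) - 2*exp(-x)) + 1)*exp(-x - exp(x) + exp(-x))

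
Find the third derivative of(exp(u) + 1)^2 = 8*exp(2*u) + 2*exp(u)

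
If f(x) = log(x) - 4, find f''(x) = -1/x^2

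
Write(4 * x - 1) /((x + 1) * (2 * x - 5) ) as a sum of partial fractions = 18/(7*(2*x - 5)) + 5/(7*(x + 1))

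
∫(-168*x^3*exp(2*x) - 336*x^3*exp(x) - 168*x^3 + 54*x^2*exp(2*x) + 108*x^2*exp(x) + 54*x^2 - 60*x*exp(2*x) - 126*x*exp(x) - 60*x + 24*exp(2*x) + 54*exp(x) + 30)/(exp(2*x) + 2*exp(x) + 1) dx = -6*x*((exp(x) + 1)*(7*x^3 - 3*x^2 + 5*x - 5) + exp(x))/(exp(x) + 1) + C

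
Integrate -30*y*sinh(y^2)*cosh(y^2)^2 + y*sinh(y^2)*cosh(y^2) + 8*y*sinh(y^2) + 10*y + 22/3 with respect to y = 5*y^2 + 22*y/3 - 5*cosh(y^2)^3 + cosh(y^2)^2/4 + 4*cosh(y^2) + C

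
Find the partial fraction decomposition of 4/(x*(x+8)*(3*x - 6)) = 1/(60*(x + 8)) + 1/(15*(x - 2)) - 1/(12*x)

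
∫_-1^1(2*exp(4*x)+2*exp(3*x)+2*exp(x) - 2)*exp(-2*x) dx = -(-E + exp(-1) + 1)^2 + (-exp(-1) + 1 + E)^2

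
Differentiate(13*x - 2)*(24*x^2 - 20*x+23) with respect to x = 936*x^2 - 616*x + 339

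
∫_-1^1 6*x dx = 0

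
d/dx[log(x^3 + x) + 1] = (3*x^2 + 1)/(x^3 + x)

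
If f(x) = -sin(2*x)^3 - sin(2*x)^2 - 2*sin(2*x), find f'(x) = -6*sin(2*x)^2*cos(2*x) - 2*sin(4*x) - 4*cos(2*x)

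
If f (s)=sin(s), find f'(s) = cos(s)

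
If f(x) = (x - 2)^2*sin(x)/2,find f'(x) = x^2*cos(x)/2 + x*sin(x) - 2*x*cos(x) - 2*sin(x) + 2*cos(x)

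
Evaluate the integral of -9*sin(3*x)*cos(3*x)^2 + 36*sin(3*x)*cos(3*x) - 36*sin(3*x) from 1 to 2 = (-2 + cos(6))^3 - (-2 + cos(3))^3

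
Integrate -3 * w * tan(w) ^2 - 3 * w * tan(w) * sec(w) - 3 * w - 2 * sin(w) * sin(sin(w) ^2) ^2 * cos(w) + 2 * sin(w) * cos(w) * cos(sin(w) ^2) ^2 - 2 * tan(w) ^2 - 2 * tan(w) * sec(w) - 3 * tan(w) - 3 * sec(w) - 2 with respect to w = (-3*w - 2)*(tan(w) + sec(w)) - sin(cos(2*w) - 1)/2 + C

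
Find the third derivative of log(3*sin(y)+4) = 6*(6*sin(y) + 1)*cos(y)/(3*sin(y) + 4)^3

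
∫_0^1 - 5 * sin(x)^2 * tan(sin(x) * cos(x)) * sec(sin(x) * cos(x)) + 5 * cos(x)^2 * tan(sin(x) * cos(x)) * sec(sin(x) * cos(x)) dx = -5 + 5*sec(sin(2)/2)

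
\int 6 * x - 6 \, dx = 3*x^2 - 6*x + C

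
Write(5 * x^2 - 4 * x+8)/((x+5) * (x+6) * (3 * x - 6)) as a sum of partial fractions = 53/(6*(x + 6)) - 51/(7*(x + 5)) + 5/(42*(x - 2))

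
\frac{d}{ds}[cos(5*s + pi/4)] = -5*sin(5*s + pi/4)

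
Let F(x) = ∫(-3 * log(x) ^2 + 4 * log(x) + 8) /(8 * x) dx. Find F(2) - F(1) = -log(2)^3/8 + log(2)^2/4 + log(2)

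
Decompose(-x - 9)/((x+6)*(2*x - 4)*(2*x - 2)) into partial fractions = -3/(224*(x + 6)) + 5/(14*(x - 1)) - 11/(32*(x - 2))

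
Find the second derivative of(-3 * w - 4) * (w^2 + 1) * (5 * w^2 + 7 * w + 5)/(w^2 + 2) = (-90*w^7 - 82*w^6 - 540*w^5 - 492*w^4 - 1054*w^3 - 1356*w^2 - 876*w - 408)/(w^6 + 6*w^4 + 12*w^2 + 8)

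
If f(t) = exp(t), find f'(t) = exp(t)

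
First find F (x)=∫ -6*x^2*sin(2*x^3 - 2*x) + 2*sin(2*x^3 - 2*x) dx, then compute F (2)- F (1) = -1 + cos(12)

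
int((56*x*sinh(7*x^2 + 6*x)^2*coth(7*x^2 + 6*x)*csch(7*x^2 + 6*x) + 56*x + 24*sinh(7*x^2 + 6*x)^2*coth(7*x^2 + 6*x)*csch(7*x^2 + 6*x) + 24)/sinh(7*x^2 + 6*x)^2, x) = -4*coth(x*(7*x + 6)) - 4*csch(x*(7*x + 6)) + C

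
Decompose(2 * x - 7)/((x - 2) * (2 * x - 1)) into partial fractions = 4/(2*x - 1) - 1/(x - 2)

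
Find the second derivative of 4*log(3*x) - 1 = -4/x^2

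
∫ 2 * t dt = t^2 + C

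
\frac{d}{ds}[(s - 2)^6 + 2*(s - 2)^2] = 6*s^5 - 60*s^4 + 240*s^3 - 480*s^2 + 484*s - 200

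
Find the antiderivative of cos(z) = sin(z) + C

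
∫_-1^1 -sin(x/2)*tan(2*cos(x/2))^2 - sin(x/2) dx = 0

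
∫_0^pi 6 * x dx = 3*pi^2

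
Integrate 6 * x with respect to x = 3*x^2 + C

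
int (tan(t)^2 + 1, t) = tan(t) + C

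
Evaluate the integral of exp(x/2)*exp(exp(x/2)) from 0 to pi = -2*E + 2*exp(exp(pi/2))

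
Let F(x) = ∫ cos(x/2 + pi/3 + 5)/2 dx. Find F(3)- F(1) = -sin(pi/3 + 11/2) + sin(pi/3 + 13/2)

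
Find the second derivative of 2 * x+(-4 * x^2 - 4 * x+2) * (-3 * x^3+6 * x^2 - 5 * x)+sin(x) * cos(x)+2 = 240*x^3 - 144*x^2 - 60*x - 2*sin(2*x) + 64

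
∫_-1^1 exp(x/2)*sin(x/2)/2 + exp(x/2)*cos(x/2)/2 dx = (exp(-1/2) + exp(1/2))*sin(1/2)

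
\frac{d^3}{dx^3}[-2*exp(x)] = -2*exp(x)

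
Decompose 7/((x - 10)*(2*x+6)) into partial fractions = -7/(26*(x + 3)) + 7/(26*(x - 10))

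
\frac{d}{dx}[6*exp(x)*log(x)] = (6*x*exp(x)*log(x) + 6*exp(x))/x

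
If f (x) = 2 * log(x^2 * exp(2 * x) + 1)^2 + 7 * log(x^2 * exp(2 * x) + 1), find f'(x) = (8*x^2*exp(2*x)*log(x^2*exp(2*x) + 1) + 14*x^2*exp(2*x) + 8*x*exp(2*x)*log(x^2*exp(2*x) + 1) + 14*x*exp(2*x))/(x^2*exp(2*x) + 1)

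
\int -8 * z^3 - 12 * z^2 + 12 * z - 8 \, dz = -2*z^4 - 4*z^3 + 6*z^2 - 8*z + C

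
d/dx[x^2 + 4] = 2*x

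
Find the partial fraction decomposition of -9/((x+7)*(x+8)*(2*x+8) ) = -9/(8*(x + 8)) + 3/(2*(x + 7)) - 3/(8*(x + 4))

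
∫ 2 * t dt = t^2 + C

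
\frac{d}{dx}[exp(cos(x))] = -exp(cos(x))*sin(x)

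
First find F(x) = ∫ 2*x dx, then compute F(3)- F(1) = 8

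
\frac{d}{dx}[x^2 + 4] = 2*x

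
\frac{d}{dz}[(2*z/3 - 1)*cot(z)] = -2*z/(3*sin(z)^2) + 2/(3*tan(z)) + sin(z)^(-2)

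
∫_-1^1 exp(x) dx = E - exp(-1)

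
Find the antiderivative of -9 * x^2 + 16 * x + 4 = -3*x^3 + 8*x^2 + 4*x + C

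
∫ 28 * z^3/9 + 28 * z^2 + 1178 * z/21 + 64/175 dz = 7*z^4/9 + 28*z^3/3 + 589*z^2/21 + 64*z/175 + C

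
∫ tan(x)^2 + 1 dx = tan(x) + C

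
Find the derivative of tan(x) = cos(x)^(-2)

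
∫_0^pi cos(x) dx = 0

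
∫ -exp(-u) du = exp(-u) + C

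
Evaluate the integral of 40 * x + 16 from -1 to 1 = 32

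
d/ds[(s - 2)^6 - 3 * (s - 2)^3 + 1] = 6*s^5 - 60*s^4 + 240*s^3 - 489*s^2 + 516*s - 228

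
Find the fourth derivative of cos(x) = cos(x)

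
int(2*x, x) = x^2 + C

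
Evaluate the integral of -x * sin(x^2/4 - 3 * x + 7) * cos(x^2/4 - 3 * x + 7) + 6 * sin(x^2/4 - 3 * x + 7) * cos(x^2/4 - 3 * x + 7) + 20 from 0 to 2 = cos(4)/2 - cos(14)/2 + 40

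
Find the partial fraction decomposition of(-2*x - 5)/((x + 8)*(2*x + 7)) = 4/(9*(2*x + 7)) - 11/(9*(x + 8))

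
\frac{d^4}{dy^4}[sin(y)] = sin(y)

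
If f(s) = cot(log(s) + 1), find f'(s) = -1/(s*sin(log(s) + 1)^2)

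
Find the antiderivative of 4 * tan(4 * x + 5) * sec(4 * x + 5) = sec(4*x + 5) + C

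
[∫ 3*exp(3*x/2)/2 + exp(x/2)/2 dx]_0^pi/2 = -2 + (1 + exp(pi/2))*exp(pi/4)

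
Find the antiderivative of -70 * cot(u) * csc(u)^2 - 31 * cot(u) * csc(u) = (35*csc(u) + 31)*csc(u) + C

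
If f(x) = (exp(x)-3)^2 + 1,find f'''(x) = 8*exp(2*x) - 6*exp(x)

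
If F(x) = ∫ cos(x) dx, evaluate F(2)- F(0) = sin(2)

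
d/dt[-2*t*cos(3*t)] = 6*t*sin(3*t) - 2*cos(3*t)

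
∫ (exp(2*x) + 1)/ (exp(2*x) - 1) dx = log(sinh(x)) + C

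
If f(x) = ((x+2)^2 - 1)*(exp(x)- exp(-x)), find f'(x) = (x^2*exp(2*x) + x^2 + 6*x*exp(2*x) + 2*x + 7*exp(2*x) - 1)*exp(-x)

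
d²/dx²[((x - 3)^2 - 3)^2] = 12*x^2 - 72*x + 96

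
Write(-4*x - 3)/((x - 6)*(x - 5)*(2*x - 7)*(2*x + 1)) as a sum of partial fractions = 1/(286*(2*x + 1)) - 17/(30*(2*x - 7)) + 23/(33*(x - 5)) - 27/(65*(x - 6))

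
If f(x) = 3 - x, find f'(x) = -1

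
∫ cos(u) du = sin(u) + C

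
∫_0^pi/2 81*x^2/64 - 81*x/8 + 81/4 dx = (-3 + 3*pi/8)^3 + 27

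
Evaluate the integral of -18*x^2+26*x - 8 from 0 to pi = (5 - 3*pi)*(-pi + 1 + 2*pi^2) - 5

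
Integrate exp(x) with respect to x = exp(x) + C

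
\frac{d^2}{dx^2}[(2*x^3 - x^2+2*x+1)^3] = 576*x^7 - 672*x^6 + 1260*x^5 - 390*x^4 + 360*x^3 + 180*x^2 + 12*x + 18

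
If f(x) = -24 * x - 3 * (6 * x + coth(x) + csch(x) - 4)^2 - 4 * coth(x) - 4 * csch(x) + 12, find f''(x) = -(45*x*sinh(x) + 36*x*sinh(2*x) + 9*x*sinh(3*x) + 54*(cosh(2*x) - 1)^2 - 25*sinh(x) - 20*sinh(2*x) - 5*sinh(3*x) + 105*cosh(x)/2 - 24*cosh(2*x) - 33*cosh(3*x)/2 + 60)/sinh(x)^4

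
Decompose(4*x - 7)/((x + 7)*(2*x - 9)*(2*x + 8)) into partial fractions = 22/(391*(2*x - 9)) - 35/(138*(x + 7)) + 23/(102*(x + 4))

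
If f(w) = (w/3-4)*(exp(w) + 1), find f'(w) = w*exp(w)/3 - 11*exp(w)/3 + 1/3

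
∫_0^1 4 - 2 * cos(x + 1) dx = -2*sin(2) + 2*sin(1) + 4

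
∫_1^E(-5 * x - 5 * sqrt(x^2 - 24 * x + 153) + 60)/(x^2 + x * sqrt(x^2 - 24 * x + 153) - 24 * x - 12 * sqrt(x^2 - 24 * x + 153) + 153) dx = 5*log(-11/3 + sqrt(130)/3) - 5*log(-4 + E/3 + sqrt(1 + (-4 + E/3)^2))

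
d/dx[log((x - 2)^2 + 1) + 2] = (2*x - 4)/(x^2 - 4*x + 5)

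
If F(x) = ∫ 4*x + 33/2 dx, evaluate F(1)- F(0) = 37/2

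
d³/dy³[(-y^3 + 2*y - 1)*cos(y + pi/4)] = -y^3*sin(y + pi/4) + 9*y^2*cos(y + pi/4) + 20*y*sin(y + pi/4) - sin(y + pi/4) - 12*cos(y + pi/4)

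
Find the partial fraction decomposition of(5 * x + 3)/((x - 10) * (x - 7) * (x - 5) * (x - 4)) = -23/(18*(x - 4)) + 14/(5*(x - 5)) - 19/(9*(x - 7)) + 53/(90*(x - 10))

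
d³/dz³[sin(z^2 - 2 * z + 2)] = -8*z^3*cos(z^2 - 2*z + 2) + 24*z^2*cos(z^2 - 2*z + 2) - 12*z*sin(z^2 - 2*z + 2) - 24*z*cos(z^2 - 2*z + 2) + 12*sin(z^2 - 2*z + 2) + 8*cos(z^2 - 2*z + 2)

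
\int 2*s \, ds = s^2 + C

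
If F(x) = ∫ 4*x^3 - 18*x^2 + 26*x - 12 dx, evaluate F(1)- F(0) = -4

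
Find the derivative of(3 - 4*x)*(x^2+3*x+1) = -12*x^2 - 18*x + 5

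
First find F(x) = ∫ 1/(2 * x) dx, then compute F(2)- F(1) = log(2)/2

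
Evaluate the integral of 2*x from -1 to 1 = 0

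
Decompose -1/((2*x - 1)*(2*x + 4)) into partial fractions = -1/(5*(2*x - 1)) + 1/(10*(x + 2))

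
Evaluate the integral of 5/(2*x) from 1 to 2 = 5*log(2)/2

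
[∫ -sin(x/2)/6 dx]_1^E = -cos(1/2)/3 + cos(E/2)/3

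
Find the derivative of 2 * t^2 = 4*t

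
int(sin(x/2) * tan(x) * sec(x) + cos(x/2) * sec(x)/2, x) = sin(x/2)*sec(x) + C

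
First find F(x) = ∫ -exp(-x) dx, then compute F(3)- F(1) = -exp(-1) + exp(-3)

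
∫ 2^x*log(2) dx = 2^x + C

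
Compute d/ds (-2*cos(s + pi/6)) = 2*sin(s + pi/6)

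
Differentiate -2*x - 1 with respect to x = -2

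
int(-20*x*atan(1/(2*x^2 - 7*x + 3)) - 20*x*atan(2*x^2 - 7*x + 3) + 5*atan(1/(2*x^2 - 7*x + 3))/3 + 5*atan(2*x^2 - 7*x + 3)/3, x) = -5*(atan(1/(2*x^2 - 7*x + 3)) + atan(2*x^2 - 7*x + 3))*(6*x^2 - x + 12)/3 + C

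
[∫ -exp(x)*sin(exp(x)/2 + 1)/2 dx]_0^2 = -cos(3/2) + cos(1 + exp(2)/2)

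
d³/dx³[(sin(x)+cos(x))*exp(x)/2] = -2*exp(x)*sin(x)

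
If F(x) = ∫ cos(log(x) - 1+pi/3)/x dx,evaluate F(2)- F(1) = -cos(pi/6 + 1) + sin(-1 + log(2) + pi/3)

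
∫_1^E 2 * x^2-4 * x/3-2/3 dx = -2*exp(2)/3 - 2*E/3 + 2/3 + 2*exp(3)/3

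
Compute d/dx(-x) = -1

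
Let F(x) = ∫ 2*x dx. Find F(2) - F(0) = 4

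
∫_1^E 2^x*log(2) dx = -2 + 2^E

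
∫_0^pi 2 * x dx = pi^2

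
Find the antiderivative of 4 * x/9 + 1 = 2*x^2/9 + x + C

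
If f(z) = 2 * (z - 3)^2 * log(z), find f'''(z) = (4*z^2 + 12*z + 36)/z^3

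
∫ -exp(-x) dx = exp(-x) + C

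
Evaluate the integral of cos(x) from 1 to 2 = -sin(1) + sin(2)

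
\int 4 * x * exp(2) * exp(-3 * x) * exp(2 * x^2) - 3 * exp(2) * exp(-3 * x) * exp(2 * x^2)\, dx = exp(2*x^2 - 3*x + 2) + C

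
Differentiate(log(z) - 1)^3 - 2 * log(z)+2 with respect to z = (3*log(z)^2 - 6*log(z) + 1)/z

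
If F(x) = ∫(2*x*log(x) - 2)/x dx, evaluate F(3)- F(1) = -4 + 4*log(3)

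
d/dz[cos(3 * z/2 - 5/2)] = -3*sin(3*z/2 - 5/2)/2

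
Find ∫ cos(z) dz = sin(z) + C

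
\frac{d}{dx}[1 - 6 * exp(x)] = -6*exp(x)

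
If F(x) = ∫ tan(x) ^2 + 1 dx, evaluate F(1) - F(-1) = 2*tan(1)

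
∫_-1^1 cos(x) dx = 2*sin(1)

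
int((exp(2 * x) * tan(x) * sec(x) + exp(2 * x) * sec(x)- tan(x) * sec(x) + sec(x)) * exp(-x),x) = 2*sinh(x)*sec(x) + C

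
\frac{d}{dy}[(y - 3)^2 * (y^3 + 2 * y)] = 5*y^4 - 24*y^3 + 33*y^2 - 24*y + 18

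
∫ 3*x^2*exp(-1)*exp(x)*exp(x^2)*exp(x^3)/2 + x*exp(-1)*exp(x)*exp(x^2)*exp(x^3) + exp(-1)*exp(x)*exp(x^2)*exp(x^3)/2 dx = exp(x^3 + x^2 + x - 1)/2 + C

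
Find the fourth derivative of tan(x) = 24*tan(x)^5 + 40*tan(x)^3 + 16*tan(x)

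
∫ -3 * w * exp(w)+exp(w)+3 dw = (1 - exp(w))*(3*w - 4) + C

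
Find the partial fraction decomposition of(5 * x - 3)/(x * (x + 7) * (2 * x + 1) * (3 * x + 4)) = -261/(340*(3*x + 4)) + 44/(65*(2*x + 1)) + 38/(1547*(x + 7)) - 3/(28*x)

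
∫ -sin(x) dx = cos(x) + C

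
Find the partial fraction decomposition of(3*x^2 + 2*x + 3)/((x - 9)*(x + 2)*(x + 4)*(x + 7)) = -17/(30*(x + 7)) + 43/(78*(x + 4)) - 1/(10*(x + 2)) + 3/(26*(x - 9))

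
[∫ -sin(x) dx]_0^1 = -1 + cos(1)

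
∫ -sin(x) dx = cos(x) + C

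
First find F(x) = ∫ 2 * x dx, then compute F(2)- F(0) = 4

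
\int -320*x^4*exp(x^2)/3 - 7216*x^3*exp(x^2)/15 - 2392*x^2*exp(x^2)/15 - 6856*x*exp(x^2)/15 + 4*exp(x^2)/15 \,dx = 4*(-200*x^3 - 902*x^2 + x + 45)*exp(x^2)/15 + C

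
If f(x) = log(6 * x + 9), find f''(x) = -4/(4*x^2 + 12*x + 9)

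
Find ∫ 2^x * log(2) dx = 2^x + C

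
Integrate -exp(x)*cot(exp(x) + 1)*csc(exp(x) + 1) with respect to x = csc(exp(x) + 1) + C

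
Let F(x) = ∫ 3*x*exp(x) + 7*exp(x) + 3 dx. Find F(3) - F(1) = -7*E + 6 + 13*exp(3)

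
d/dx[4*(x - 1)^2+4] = 8*x - 8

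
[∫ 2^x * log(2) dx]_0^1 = 1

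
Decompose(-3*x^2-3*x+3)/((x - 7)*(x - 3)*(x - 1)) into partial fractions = -1/(4*(x - 1)) + 33/(8*(x - 3)) - 55/(8*(x - 7))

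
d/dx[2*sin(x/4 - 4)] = cos(x/4 - 4)/2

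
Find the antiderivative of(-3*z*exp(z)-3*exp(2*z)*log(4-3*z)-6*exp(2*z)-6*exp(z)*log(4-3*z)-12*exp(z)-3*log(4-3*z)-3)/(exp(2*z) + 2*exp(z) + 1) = (3*(-z - 1)*exp(z) - (3*z - 4)*(exp(z) + 1)*log(4 - 3*z))/(exp(z) + 1) + C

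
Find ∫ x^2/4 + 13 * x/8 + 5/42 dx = x^3/12 + 13*x^2/16 + 5*x/42 + C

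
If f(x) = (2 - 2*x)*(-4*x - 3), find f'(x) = 16*x - 2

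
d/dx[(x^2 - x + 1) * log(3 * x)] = (2*x^2*log(x) + x^2 + 2*x^2*log(3) - x*log(x) - x*log(3) - x + 1)/x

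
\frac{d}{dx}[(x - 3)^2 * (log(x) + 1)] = (2*x^2*log(x) + 3*x^2 - 6*x*log(x) - 12*x + 9)/x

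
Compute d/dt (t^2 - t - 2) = 2*t - 1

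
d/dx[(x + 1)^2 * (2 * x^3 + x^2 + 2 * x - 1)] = 10*x^4 + 20*x^3 + 18*x^2 + 8*x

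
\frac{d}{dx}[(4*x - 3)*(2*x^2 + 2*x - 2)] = 24*x^2 + 4*x - 14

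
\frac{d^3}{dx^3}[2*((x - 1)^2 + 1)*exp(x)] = 2*x^2*exp(x) + 8*x*exp(x) + 4*exp(x)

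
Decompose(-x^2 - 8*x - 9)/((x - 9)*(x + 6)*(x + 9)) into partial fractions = -1/(3*(x + 9)) - 1/(15*(x + 6)) - 3/(5*(x - 9))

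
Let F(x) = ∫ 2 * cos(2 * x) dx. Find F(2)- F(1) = -sin(2) + sin(4)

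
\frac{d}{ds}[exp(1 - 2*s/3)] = -2*exp(1 - 2*s/3)/3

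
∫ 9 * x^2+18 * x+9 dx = 3*x^3 + 9*x^2 + 9*x + C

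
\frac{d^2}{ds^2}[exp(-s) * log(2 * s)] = (s^2*log(s) + s^2*log(2) - 2*s - 1)*exp(-s)/s^2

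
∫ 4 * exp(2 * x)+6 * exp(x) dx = 2*(exp(x) + 3)*exp(x) + C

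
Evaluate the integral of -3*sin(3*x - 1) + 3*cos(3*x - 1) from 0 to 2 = sin(5) - cos(1) + cos(5) + sin(1)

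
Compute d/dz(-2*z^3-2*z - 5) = -6*z^2 - 2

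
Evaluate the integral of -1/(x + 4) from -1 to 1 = -log(5) + log(3)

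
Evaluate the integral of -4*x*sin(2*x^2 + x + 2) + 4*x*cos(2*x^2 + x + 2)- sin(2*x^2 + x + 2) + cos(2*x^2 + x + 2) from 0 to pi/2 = sqrt(2)*(-sin(pi/4 + 2) + cos(pi/4 + 2 + pi^2/2))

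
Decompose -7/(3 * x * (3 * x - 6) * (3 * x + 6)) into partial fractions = -7/(216*(x + 2)) - 7/(216*(x - 2)) + 7/(108*x)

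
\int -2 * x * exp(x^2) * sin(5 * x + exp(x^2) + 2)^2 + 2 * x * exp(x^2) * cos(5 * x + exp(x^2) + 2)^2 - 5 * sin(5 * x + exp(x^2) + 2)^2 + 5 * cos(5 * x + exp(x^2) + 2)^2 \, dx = sin(10*x + 2*exp(x^2) + 4)/2 + C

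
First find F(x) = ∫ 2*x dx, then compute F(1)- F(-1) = 0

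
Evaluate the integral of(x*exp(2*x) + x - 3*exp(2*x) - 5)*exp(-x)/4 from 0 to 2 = -exp(2)/2 + exp(-2)/2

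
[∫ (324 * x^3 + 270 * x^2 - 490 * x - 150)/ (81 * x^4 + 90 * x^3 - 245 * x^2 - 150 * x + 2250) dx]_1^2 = -log(2026) + log(2986)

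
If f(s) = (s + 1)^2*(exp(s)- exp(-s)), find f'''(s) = (s^2*exp(2*s) + s^2 + 8*s*exp(2*s) - 4*s + 13*exp(2*s) + 1)*exp(-s)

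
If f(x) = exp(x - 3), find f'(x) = exp(x - 3)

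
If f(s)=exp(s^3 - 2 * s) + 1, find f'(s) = 3*s^2*exp(s^3 - 2*s) - 2*exp(s^3 - 2*s)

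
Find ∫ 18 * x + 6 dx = 9*x^2 + 6*x + C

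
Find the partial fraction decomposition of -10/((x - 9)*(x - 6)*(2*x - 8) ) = -1/(2*(x - 4)) + 5/(6*(x - 6)) - 1/(3*(x - 9))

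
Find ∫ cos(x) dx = sin(x) + C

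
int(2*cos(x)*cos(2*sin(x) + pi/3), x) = sin(2*sin(x) + pi/3) + C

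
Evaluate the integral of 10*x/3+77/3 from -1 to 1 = 154/3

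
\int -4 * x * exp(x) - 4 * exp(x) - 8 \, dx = -4*x*(exp(x) + 2) + C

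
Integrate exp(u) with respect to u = exp(u) + C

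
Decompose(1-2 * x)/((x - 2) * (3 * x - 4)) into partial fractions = 5/(2*(3*x - 4)) - 3/(2*(x - 2))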